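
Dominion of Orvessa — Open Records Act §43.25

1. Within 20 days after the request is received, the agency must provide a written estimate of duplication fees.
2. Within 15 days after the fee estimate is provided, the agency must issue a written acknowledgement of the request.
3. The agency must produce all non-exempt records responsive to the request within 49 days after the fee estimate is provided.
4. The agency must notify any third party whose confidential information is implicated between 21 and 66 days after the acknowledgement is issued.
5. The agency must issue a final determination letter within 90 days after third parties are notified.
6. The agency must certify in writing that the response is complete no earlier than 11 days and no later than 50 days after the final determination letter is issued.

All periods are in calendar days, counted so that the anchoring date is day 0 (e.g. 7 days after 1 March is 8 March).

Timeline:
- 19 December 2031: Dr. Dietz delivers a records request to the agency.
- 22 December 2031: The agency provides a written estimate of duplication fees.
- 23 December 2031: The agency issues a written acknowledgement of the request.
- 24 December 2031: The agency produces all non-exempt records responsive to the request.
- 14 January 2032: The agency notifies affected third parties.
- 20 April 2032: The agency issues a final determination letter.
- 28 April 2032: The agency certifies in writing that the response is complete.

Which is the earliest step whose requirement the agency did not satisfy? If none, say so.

Step 5

(1) due by 19 December 2031 + 20 days = 8 January 2032; completed 22 December 2031, before the deadline.
(2) due by 22 December 2031 + 15 days = 6 January 2032; completed 23 December 2031, before the deadline.
(3) due by 22 December 2031 + 49 days = 9 February 2032; completed 24 December 2031, before the deadline.
(4) the permitted window runs from 23 December 2031 + 21 = 13 January 2032 to 23 December 2031 + 66 = 27 February 2032; done 14 January 2032 — within the window.
(5) due by 14 January 2032 + 90 days = 13 April 2032; 20 April 2032 misses that deadline by 7 days.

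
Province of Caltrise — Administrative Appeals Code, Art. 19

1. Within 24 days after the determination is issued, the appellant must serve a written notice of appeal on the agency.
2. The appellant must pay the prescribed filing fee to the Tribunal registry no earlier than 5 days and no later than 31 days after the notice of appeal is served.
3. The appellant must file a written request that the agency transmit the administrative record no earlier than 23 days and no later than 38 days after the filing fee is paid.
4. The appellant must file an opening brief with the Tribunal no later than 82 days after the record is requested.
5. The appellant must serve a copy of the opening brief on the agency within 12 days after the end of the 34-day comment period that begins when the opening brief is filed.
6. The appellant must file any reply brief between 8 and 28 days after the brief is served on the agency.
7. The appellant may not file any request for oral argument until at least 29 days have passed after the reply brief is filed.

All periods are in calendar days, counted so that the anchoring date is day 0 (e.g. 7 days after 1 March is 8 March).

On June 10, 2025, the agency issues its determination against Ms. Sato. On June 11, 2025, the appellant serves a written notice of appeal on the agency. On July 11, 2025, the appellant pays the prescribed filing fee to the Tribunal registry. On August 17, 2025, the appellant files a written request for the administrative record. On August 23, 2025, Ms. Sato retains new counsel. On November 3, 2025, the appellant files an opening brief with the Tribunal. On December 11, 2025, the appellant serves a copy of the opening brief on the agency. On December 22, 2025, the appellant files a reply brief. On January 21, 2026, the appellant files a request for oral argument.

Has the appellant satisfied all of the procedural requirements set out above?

(1) due by June 10, 2025 + 24 days = July 4, 2025; June 11, 2025 is within that limit.
(2) the permitted window runs from June 11, 2025 + 5 = June 16, 2025 to June 11, 2025 + 31 = July 12, 2025; done July 11, 2025 — within the window.
(3) the permitted window runs from July 11, 2025 + 23 = August 3, 2025 to July 11, 2025 + 38 = August 18, 2025; August 17, 2025 falls inside that range.
(4) due by August 17, 2025 + 82 days = November 7, 2025; done November 3, 2025 — timely.
(5) due by December 7, 2025 + 12 days = December 19, 2025; done December 11, 2025 — timely.
(6) the permitted window runs from December 11, 2025 + 8 = December 19, 2025 to December 11, 2025 + 28 = January 8, 2026; done December 22, 2025 — within the window.
(7) permitted from December 22, 2025 + 29 days = January 20, 2026 onward; done January 21, 2026 — permitted.

Yes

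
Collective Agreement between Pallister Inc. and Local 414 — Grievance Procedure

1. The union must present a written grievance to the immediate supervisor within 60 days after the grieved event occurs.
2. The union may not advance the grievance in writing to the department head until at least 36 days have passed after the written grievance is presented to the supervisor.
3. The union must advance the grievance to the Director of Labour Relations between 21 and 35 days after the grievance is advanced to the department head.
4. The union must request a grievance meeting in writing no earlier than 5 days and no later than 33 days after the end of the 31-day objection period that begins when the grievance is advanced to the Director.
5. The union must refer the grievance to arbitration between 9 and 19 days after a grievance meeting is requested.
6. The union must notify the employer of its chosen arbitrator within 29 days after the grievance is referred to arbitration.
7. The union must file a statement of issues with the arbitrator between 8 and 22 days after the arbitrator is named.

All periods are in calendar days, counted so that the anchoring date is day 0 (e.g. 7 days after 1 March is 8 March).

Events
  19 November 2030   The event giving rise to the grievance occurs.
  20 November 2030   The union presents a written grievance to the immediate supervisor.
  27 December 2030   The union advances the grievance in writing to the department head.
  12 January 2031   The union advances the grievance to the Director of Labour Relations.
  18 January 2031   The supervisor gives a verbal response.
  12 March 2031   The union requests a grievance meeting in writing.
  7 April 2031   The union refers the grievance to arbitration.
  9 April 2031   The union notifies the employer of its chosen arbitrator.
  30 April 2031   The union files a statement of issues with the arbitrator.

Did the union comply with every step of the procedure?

No

Step 1 — counting 60 days from 19 November 2030 (when the grieved event occurs) gives a deadline of 18 January 2031; completed 20 November 2030, before the deadline.
Step 2 — must wait 36 days from 20 November 2030 (when the written grievance is presented to the supervisor), so not before 26 December 2030; done 27 December 2030 — permitted.
Step 3 — 21 and 35 days from 27 December 2030 (when the grievance is advanced to the department head) are 17 January 2031 and 31 January 2031 respectively; done 12 January 2031 — 5 days before the window opened.
The procedure was therefore not followed at step 3.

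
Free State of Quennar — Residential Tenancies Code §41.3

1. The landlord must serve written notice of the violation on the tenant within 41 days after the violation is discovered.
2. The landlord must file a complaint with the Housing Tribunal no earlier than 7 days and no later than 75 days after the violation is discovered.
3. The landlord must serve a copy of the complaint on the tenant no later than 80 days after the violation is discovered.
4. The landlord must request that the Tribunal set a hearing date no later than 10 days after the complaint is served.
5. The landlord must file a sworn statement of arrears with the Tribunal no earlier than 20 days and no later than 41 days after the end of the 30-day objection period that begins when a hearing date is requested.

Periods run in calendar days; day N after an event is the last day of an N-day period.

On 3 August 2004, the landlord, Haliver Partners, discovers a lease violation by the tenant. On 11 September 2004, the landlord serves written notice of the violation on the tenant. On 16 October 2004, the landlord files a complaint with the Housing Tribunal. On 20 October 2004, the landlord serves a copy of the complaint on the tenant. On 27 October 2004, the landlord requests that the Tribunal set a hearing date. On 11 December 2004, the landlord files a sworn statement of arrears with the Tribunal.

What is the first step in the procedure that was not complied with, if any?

Step 1: 41 days after 3 August 2004 (when the violation is discovered) is 13 September 2004; 11 September 2004 is within that limit.
Step 2: the window is 7–75 days after 3 August 2004 (when the violation is discovered), so 10 August 2004 through 17 October 2004; 16 October 2004 falls inside that range.
Step 3: 80 days after 3 August 2004 (when the violation is discovered) is 22 October 2004; done 20 October 2004 — timely.
Step 4: 10 days after 20 October 2004 (when the complaint is served) is 30 October 2004; done 27 October 2004 — timely.
Step 5: the window is 20–41 days after 26 November 2004 (end of the 30-day objection period, which began when a hearing date is requested on 27 October 2004), so 16 December 2004 through 6 January 2005; done 11 December 2004 — 5 days before the window opened.
The analysis stops there.

Step 5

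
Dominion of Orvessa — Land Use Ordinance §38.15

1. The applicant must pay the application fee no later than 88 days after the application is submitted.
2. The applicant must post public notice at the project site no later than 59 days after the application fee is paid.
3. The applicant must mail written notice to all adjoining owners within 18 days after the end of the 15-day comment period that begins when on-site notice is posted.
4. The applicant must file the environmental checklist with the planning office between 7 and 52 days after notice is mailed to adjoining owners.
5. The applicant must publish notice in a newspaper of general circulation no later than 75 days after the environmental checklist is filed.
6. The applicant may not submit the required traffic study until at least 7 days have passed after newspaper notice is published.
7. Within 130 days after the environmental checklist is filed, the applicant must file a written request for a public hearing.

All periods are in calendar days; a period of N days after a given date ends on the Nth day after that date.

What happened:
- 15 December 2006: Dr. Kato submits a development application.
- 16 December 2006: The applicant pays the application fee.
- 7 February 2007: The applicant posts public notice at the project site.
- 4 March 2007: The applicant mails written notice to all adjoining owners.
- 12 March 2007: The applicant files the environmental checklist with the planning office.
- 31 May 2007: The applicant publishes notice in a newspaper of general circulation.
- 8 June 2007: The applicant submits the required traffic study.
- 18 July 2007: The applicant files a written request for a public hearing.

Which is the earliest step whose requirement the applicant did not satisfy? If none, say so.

Step 5

(1) due by 15 December 2006 + 88 days = 13 March 2007; completed 16 December 2006, before the deadline.
(2) due by 16 December 2006 + 59 days = 13 February 2007; completed 7 February 2007, before the deadline.
(3) due by 22 February 2007 + 18 days = 12 March 2007; 4 March 2007 is within that limit.
(4) the permitted window runs from 4 March 2007 + 7 = 11 March 2007 to 4 March 2007 + 52 = 25 April 2007; 12 March 2007 falls inside that range.
(5) due by 12 March 2007 + 75 days = 26 May 2007; not done until 31 May 2007, 5 days after the deadline.
No need to go further; step 5 was not satisfied.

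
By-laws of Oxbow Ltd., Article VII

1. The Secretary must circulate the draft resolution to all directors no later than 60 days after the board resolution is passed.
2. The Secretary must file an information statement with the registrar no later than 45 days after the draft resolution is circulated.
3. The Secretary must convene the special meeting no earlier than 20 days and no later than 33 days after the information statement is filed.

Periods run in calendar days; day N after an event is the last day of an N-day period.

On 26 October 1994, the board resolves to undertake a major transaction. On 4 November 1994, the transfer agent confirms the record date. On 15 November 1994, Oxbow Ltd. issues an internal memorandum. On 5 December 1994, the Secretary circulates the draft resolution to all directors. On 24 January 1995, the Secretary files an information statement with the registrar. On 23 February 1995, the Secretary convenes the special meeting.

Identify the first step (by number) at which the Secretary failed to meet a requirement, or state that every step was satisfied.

Step 2

Step 1 — counting 60 days from 26 October 1994 (when the board resolution is passed) gives a deadline of 25 December 1994; 5 December 1994 is within that limit.
Step 2 — counting 45 days from 5 December 1994 (when the draft resolution is circulated) gives a deadline of 19 January 1995; done 24 January 1995 — 5 days late.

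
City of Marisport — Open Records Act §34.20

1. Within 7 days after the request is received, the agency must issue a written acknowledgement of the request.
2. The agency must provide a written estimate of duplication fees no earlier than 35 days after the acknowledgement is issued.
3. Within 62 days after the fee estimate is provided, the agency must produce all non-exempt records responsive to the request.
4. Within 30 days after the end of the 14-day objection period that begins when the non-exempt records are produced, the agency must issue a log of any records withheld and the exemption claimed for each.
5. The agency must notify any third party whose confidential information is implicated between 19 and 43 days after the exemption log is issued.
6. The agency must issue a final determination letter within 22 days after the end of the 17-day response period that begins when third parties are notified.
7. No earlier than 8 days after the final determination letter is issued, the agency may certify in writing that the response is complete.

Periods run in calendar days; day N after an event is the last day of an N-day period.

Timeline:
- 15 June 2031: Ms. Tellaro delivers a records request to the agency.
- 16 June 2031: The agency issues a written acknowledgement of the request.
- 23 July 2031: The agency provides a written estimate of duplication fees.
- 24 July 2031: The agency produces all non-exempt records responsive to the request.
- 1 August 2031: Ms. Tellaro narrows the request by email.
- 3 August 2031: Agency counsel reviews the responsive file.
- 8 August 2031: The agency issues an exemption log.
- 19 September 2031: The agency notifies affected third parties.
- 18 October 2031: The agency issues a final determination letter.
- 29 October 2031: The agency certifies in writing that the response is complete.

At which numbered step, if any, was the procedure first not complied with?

None — every step was satisfied

(1) due by 15 June 2031 + 7 days = 22 June 2031; done 16 June 2031 — timely.
(2) permitted from 16 June 2031 + 35 days = 21 July 2031 onward; done 23 July 2031, after the minimum wait.
(3) due by 23 July 2031 + 62 days = 23 September 2031; done 24 July 2031 — timely.
(4) due by 7 August 2031 + 30 days = 6 September 2031; done 8 August 2031 — timely.
(5) the permitted window runs from 8 August 2031 + 19 = 27 August 2031 to 8 August 2031 + 43 = 20 September 2031; done 19 September 2031 — within the window.
(6) due by 6 October 2031 + 22 days = 28 October 2031; completed 18 October 2031, before the deadline.
(7) permitted from 18 October 2031 + 8 days = 26 October 2031 onward; done 29 October 2031 — permitted.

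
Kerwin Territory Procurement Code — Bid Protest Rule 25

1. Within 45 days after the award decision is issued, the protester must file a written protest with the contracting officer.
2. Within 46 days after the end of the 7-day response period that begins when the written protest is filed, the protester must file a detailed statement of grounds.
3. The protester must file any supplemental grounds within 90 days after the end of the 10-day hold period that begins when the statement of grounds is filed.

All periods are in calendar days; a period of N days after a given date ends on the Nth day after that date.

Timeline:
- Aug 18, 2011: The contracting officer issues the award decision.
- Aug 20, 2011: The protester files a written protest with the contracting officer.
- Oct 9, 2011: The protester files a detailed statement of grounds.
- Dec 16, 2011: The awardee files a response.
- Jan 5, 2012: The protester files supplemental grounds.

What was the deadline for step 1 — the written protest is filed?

Step 1 runs from Aug 18, 2011, when the award decision is issued. 45 days after Aug 18, 2011 is Oct 2, 2011.

Oct 2, 2011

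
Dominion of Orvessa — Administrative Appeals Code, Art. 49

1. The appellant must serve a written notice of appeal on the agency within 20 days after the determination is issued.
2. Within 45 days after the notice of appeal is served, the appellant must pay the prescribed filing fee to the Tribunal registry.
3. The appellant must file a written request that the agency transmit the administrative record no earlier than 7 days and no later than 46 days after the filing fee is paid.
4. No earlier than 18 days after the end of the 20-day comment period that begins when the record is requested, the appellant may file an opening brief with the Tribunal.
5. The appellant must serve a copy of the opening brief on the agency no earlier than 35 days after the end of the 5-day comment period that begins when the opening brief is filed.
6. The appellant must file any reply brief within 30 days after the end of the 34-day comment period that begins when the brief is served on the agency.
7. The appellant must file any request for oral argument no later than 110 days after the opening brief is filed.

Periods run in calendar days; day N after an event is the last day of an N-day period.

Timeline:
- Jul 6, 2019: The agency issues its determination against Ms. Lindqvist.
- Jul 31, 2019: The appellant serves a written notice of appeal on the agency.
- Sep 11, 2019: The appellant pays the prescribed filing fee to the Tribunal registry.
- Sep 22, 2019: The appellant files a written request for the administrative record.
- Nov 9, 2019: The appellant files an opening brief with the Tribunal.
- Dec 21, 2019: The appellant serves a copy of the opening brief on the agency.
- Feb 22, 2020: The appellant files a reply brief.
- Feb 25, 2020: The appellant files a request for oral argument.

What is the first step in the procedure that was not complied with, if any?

Step 1

Step 1 — counting 20 days from Jul 6, 2019 (when the determination is issued) gives a deadline of Jul 26, 2019; done Jul 31, 2019 — 5 days late.
That is the first point of non-compliance.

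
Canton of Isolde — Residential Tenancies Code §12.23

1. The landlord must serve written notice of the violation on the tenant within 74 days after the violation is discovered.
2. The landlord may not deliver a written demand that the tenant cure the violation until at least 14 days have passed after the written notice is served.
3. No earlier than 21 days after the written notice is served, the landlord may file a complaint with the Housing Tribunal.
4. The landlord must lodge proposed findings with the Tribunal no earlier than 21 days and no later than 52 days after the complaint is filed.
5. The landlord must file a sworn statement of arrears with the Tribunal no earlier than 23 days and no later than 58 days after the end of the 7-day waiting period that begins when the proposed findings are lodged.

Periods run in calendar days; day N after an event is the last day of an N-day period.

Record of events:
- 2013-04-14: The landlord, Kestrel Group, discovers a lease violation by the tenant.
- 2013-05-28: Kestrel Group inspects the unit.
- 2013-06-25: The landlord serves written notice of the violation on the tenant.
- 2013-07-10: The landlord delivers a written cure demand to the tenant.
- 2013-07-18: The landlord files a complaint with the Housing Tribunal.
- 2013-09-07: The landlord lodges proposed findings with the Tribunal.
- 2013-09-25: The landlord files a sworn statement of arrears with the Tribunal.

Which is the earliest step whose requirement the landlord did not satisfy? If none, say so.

Step 5

Step 1: 74 days after 2013-04-14 (when the violation is discovered) is 2013-06-27; completed 2013-06-25, before the deadline.
Step 2: the earliest permitted date is 14 days after 2013-06-25 (when the written notice is served), i.e. 2013-07-09; done 2013-07-10, after the minimum wait.
Step 3: the earliest permitted date is 21 days after 2013-06-25 (when the written notice is served), i.e. 2013-07-16; 2013-07-18 is on or after that date.
Step 4: the window is 21–52 days after 2013-07-18 (when the complaint is filed), so 2013-08-08 through 2013-09-08; done 2013-09-07 — within the window.
Step 5: the window is 23–58 days after 2013-09-14 (end of the 7-day waiting period, which began when the proposed findings are lodged on 2013-09-07), so 2013-10-07 through 2013-11-11; 2013-09-25 is 12 days too early.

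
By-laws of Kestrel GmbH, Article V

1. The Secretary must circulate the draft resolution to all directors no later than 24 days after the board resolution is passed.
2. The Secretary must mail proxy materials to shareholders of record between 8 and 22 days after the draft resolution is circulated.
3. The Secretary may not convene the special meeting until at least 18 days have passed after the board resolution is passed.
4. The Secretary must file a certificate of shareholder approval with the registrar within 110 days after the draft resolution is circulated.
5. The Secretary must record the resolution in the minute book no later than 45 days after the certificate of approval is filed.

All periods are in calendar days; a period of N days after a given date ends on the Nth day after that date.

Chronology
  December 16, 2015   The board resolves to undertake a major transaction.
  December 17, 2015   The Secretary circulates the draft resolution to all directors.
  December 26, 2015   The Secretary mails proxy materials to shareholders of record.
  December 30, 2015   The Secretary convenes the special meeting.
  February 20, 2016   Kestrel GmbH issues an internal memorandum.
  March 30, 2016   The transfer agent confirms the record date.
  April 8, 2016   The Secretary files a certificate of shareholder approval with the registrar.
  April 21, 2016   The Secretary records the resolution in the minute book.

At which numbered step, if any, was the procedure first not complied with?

Step 3

(1) due by December 16, 2015 + 24 days = January 9, 2016; completed December 17, 2015, before the deadline.
(2) the permitted window runs from December 17, 2015 + 8 = December 25, 2015 to December 17, 2015 + 22 = January 8, 2016; December 26, 2015 falls inside that range.
(3) permitted from December 16, 2015 + 18 days = January 3, 2016 onward; acted on December 30, 2015, 4 days prematurely.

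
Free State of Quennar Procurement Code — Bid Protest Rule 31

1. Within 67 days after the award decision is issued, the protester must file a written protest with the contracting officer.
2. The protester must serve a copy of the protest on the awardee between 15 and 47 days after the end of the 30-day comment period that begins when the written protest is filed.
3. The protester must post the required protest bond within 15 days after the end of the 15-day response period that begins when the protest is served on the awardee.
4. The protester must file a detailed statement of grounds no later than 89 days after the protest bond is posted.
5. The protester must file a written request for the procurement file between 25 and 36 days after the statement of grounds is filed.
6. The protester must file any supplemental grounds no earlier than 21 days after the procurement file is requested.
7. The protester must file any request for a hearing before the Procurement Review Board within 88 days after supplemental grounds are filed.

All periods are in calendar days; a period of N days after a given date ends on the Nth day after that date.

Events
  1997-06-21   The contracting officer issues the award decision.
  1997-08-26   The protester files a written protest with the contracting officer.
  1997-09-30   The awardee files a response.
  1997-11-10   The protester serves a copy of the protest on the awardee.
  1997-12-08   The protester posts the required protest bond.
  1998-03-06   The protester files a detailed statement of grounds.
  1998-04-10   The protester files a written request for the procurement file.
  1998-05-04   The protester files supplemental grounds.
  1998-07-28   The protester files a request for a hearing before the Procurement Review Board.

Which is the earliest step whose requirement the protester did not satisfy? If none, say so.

Step 1: 67 days after 1997-06-21 (when the award decision is issued) is 1997-08-27; 1997-08-26 is within that limit.
Step 2: the window is 15–47 days after 1997-09-25 (end of the 30-day comment period, which began when the written protest is filed on 1997-08-26), so 1997-10-10 through 1997-11-11; done 1997-11-10, which is between those dates.
Step 3: 15 days after 1997-11-25 (end of the 15-day response period, which began when the protest is served on the awardee on 1997-11-10) is 1997-12-10; completed 1997-12-08, before the deadline.
Step 4: 89 days after 1997-12-08 (when the protest bond is posted) is 1998-03-07; completed 1998-03-06, before the deadline.
Step 5: the window is 25–36 days after 1998-03-06 (when the statement of grounds is filed), so 1998-03-31 through 1998-04-11; done 1998-04-10 — within the window.
Step 6: the earliest permitted date is 21 days after 1998-04-10 (when the procurement file is requested), i.e. 1998-05-01; done 1998-05-04 — permitted.
Step 7: 88 days after 1998-05-04 (when supplemental grounds are filed) is 1998-07-31; done 1998-07-28 — timely.

None — every step was satisfied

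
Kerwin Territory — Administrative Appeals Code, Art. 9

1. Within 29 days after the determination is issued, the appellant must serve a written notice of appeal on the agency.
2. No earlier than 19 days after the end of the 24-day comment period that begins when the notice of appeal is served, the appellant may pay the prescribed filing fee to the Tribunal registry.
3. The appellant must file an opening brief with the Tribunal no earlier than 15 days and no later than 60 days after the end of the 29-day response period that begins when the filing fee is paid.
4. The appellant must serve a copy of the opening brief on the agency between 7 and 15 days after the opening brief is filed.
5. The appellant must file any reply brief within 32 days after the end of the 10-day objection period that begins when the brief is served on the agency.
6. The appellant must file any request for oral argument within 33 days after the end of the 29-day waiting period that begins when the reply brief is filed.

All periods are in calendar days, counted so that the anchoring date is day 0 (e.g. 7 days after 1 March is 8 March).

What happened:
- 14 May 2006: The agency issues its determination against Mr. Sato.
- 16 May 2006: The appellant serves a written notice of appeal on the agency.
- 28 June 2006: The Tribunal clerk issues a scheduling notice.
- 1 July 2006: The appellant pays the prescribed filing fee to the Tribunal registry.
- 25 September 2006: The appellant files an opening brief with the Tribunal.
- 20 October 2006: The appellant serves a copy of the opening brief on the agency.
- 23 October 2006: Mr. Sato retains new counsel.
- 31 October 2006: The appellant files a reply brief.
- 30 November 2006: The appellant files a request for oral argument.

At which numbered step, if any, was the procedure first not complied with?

Step 4

Step 1 — counting 29 days from 14 May 2006 (when the determination is issued) gives a deadline of 12 June 2006; completed 16 May 2006, before the deadline.
Step 2 — must wait 19 days from 9 June 2006 (end of the 24-day comment period, which began when the notice of appeal is served on 16 May 2006), so not before 28 June 2006; done 1 July 2006, after the minimum wait.
Step 3 — 15 and 60 days from 30 July 2006 (end of the 29-day response period, which began when the filing fee is paid on 1 July 2006) are 14 August 2006 and 28 September 2006 respectively; 25 September 2006 falls inside that range.
Step 4 — 7 and 15 days from 25 September 2006 (when the opening brief is filed) are 2 October 2006 and 10 October 2006 respectively; 20 October 2006 is 10 days past the end of the window.
Later steps need not be reached.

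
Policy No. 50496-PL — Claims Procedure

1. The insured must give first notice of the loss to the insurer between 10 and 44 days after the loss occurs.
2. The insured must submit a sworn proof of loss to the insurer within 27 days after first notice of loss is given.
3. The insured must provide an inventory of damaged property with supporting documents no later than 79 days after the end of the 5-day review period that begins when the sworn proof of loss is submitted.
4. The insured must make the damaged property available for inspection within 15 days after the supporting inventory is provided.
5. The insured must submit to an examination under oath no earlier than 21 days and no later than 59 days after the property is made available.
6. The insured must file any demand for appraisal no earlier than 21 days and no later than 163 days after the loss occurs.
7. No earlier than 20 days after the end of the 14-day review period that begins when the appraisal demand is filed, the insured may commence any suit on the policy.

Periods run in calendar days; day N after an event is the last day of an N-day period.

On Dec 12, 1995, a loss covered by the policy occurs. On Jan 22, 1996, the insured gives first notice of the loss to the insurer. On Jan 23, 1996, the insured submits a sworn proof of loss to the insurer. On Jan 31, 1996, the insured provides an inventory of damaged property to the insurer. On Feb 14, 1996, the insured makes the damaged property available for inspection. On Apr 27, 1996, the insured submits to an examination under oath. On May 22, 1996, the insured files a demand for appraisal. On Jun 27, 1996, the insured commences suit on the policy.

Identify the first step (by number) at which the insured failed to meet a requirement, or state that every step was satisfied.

(1) the permitted window runs from Dec 12, 1995 + 10 = Dec 22, 1995 to Dec 12, 1995 + 44 = Jan 25, 1996; Jan 22, 1996 falls inside that range.
(2) due by Jan 22, 1996 + 27 days = Feb 18, 1996; completed Jan 23, 1996, before the deadline.
(3) due by Jan 28, 1996 + 79 days = Apr 16, 1996; Jan 31, 1996 is within that limit.
(4) due by Jan 31, 1996 + 15 days = Feb 15, 1996; done Feb 14, 1996 — timely.
(5) the permitted window runs from Feb 14, 1996 + 21 = Mar 6, 1996 to Feb 14, 1996 + 59 = Apr 13, 1996; done Apr 27, 1996 — 14 days after the window closed.
Later steps need not be reached.

Step 5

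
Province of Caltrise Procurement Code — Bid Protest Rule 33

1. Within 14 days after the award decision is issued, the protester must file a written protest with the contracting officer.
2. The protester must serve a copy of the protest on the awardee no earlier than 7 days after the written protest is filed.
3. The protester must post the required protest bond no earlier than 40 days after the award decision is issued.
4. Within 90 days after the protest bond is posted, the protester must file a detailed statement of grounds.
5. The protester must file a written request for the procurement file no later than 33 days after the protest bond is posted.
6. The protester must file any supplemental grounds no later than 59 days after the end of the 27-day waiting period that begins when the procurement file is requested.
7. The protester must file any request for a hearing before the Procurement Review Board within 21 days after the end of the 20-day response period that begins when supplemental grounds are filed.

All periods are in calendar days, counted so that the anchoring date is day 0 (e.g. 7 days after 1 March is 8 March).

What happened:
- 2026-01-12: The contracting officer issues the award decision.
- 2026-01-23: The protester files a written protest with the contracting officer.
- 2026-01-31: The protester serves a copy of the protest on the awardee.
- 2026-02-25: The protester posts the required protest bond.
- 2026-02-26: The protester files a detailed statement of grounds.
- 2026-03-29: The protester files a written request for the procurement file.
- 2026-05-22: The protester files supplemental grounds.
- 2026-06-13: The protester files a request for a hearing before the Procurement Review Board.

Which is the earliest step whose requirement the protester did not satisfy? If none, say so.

Step 1: 14 days after 2026-01-12 (when the award decision is issued) is 2026-01-26; 2026-01-23 is within that limit.
Step 2: the earliest permitted date is 7 days after 2026-01-23 (when the written protest is filed), i.e. 2026-01-30; done 2026-01-31, after the minimum wait.
Step 3: the earliest permitted date is 40 days after 2026-01-12 (when the award decision is issued), i.e. 2026-02-21; done 2026-02-25 — permitted.
Step 4: 90 days after 2026-02-25 (when the protest bond is posted) is 2026-05-26; done 2026-02-26 — timely.
Step 5: 33 days after 2026-02-25 (when the protest bond is posted) is 2026-03-30; done 2026-03-29 — timely.
Step 6: 59 days after 2026-04-25 (end of the 27-day waiting period, which began when the procurement file is requested on 2026-03-29) is 2026-06-23; completed 2026-05-22, before the deadline.
Step 7: 21 days after 2026-06-11 (end of the 20-day response period, which began when supplemental grounds are filed on 2026-05-22) is 2026-07-02; 2026-06-13 is within that limit.

None — every step was satisfied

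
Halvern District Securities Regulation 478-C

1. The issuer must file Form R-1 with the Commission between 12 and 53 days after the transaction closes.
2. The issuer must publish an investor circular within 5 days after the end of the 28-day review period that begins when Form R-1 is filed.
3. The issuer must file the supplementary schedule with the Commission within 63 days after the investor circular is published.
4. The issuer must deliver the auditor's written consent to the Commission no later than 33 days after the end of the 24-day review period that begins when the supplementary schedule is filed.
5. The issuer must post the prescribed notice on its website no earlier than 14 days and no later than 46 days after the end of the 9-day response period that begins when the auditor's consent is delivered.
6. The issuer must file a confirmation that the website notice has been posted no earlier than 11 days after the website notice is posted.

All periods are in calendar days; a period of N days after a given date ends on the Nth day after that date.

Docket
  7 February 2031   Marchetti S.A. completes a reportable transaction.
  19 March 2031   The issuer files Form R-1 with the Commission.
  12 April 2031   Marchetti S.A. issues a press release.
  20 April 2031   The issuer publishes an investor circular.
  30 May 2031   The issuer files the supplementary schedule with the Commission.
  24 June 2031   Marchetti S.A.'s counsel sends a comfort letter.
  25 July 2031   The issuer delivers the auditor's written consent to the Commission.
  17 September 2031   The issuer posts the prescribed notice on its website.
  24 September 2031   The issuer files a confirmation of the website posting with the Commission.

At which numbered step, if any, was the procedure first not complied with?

Step 1: the window is 12–53 days after 7 February 2031 (when the transaction closes), so 19 February 2031 through 1 April 2031; 19 March 2031 falls inside that range.
Step 2: 5 days after 16 April 2031 (end of the 28-day review period, which began when Form R-1 is filed on 19 March 2031) is 21 April 2031; 20 April 2031 is within that limit.
Step 3: 63 days after 20 April 2031 (when the investor circular is published) is 22 June 2031; 30 May 2031 is within that limit.
Step 4: 33 days after 23 June 2031 (end of the 24-day review period, which began when the supplementary schedule is filed on 30 May 2031) is 26 July 2031; done 25 July 2031 — timely.
Step 5: the window is 14–46 days after 3 August 2031 (end of the 9-day response period, which began when the auditor's consent is delivered on 25 July 2031), so 17 August 2031 through 18 September 2031; done 17 September 2031, which is between those dates.
Step 6: the earliest permitted date is 11 days after 17 September 2031 (when the website notice is posted), i.e. 28 September 2031; acted on 24 September 2031, 4 days prematurely.

Step 6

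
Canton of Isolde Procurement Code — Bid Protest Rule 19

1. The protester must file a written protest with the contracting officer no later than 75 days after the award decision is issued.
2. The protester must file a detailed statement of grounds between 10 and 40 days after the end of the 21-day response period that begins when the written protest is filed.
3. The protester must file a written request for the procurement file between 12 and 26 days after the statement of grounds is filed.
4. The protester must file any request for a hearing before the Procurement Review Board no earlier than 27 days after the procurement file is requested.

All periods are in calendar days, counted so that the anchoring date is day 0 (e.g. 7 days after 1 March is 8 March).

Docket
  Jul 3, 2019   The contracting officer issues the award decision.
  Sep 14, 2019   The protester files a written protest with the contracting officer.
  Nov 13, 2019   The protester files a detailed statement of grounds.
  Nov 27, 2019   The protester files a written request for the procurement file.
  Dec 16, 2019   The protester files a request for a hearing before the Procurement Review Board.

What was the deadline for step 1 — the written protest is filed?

Step 1 runs from Jul 3, 2019, when the award decision is issued. 75 days after Jul 3, 2019 is Sep 16, 2019.

Sep 16, 2019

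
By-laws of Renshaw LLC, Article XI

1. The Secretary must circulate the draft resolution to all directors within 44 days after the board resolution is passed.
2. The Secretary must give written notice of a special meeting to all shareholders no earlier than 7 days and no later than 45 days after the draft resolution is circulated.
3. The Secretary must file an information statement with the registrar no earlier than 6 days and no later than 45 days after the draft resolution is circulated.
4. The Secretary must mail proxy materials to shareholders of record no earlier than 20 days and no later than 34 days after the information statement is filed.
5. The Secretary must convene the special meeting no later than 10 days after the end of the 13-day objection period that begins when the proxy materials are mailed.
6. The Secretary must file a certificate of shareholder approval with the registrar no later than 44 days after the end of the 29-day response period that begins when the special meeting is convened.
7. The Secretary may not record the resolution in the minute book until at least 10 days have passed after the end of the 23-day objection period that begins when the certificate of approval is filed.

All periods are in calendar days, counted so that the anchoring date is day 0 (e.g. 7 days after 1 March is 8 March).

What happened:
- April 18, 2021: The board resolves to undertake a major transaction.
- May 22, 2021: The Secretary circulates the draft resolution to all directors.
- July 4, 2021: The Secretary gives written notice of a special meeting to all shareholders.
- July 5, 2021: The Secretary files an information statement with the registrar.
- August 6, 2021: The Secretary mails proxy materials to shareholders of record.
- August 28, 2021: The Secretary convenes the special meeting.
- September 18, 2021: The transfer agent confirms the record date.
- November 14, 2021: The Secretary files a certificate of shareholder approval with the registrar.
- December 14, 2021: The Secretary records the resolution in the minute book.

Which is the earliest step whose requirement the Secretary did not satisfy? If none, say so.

(1) due by April 18, 2021 + 44 days = June 1, 2021; done May 22, 2021 — timely.
(2) the permitted window runs from May 22, 2021 + 7 = May 29, 2021 to May 22, 2021 + 45 = July 6, 2021; done July 4, 2021 — within the window.
(3) the permitted window runs from May 22, 2021 + 6 = May 28, 2021 to May 22, 2021 + 45 = July 6, 2021; July 5, 2021 falls inside that range.
(4) the permitted window runs from July 5, 2021 + 20 = July 25, 2021 to July 5, 2021 + 34 = August 8, 2021; done August 6, 2021 — within the window.
(5) due by August 19, 2021 + 10 days = August 29, 2021; completed August 28, 2021, before the deadline.
(6) due by September 26, 2021 + 44 days = November 9, 2021; not done until November 14, 2021, 5 days after the deadline.

Step 6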